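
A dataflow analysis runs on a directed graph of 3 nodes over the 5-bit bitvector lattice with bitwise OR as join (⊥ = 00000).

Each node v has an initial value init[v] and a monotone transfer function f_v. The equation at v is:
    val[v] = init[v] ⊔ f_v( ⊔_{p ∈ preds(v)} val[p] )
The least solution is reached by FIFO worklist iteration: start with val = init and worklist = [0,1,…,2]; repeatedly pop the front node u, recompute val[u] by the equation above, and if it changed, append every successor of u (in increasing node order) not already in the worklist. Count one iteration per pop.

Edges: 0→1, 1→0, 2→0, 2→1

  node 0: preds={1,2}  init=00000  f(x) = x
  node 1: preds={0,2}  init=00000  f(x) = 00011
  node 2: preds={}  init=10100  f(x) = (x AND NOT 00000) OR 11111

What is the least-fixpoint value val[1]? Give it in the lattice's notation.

Worklist (5 pops):
  #1 pop 0: in=10100 → 10100 (was 00000); enqueue []
  #2 pop 1: in=10100 → 00011 (was 00000); enqueue [0]
  #3 pop 2: in=00000 → 11111 (was 10100); enqueue [1]
  #4 pop 0: in=11111 → 11111 (was 10100); enqueue []
  #5 pop 1: in=11111 → 00011 (no change)

Fixpoint:
  val[0] = 11111
  val[1] = 00011
  val[2] = 11111

00011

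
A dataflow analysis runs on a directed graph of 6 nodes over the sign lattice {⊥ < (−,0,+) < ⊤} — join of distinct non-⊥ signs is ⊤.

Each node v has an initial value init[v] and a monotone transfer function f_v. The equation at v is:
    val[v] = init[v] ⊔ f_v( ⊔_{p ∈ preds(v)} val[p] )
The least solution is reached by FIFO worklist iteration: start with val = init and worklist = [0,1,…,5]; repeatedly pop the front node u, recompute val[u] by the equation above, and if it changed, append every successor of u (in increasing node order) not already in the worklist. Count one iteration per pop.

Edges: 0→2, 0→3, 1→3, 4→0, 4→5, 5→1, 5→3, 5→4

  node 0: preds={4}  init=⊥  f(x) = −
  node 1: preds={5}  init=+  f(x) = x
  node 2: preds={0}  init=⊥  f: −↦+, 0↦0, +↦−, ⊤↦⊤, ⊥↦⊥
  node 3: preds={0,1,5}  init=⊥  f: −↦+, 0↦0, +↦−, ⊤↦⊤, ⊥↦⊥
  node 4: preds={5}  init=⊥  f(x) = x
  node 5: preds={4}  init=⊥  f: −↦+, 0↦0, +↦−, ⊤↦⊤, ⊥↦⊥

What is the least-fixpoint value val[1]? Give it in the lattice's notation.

+

Iteration log — 6 steps:
  step 1. node 0  ⊔preds=⊥  new=−  old=⊥  +wl: 
  step 2. node 1  ⊔preds=⊥  new=+  stable
  step 3. node 2  ⊔preds=−  new=+  old=⊥  +wl: 
  step 4. node 3  ⊔preds=⊤  new=⊤  old=⊥  +wl: 
  step 5. node 4  ⊔preds=⊥  new=⊥  stable
  step 6. node 5  ⊔preds=⊥  new=⊥  stable

Least fixpoint reached:
  node 0: −
  node 1: +
  node 2: +
  node 3: ⊤
  node 4: ⊥
  node 5: ⊥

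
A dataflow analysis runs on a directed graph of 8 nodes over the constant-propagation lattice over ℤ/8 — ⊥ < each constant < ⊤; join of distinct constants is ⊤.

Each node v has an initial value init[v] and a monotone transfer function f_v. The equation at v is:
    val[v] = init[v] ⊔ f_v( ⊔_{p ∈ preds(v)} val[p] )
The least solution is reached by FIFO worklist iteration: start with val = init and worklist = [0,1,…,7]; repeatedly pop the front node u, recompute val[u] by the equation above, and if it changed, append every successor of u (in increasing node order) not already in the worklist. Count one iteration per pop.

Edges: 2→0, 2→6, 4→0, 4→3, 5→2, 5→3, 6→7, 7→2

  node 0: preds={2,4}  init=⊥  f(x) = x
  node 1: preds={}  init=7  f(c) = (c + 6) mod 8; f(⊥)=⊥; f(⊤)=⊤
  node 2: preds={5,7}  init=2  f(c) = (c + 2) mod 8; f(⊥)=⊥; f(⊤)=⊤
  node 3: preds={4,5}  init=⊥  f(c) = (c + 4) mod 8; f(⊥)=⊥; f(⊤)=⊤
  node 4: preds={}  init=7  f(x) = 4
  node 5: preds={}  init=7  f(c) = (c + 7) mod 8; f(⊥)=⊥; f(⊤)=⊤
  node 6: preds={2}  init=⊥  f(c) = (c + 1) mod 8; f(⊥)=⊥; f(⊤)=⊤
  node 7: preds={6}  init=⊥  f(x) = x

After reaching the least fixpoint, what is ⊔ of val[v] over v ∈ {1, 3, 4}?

Iteration log — 11 steps:
  step 1. node 0  ⊔preds=⊤  new=⊤  old=⊥  +wl: 
  step 2. node 1  ⊔preds=⊥  new=7  stable
  step 3. node 2  ⊔preds=7  new=⊤  old=2  +wl: 0
  step 4. node 3  ⊔preds=7  new=3  old=⊥  +wl: 
  step 5. node 4  ⊔preds=⊥  new=⊤  old=7  +wl: 3
  step 6. node 5  ⊔preds=⊥  new=7  stable
  step 7. node 6  ⊔preds=⊤  new=⊤  old=⊥  +wl: 
  step 8. node 7  ⊔preds=⊤  new=⊤  old=⊥  +wl: 2
  step 9. node 0  ⊔preds=⊤  new=⊤  stable
  step 10. node 3  ⊔preds=⊤  new=⊤  old=3  +wl: 
  step 11. node 2  ⊔preds=⊤  new=⊤  stable

Least fixpoint reached:
  node 0: ⊤
  node 1: 7
  node 2: ⊤
  node 3: ⊤
  node 4: ⊤
  node 5: 7
  node 6: ⊤
  node 7: ⊤

⊤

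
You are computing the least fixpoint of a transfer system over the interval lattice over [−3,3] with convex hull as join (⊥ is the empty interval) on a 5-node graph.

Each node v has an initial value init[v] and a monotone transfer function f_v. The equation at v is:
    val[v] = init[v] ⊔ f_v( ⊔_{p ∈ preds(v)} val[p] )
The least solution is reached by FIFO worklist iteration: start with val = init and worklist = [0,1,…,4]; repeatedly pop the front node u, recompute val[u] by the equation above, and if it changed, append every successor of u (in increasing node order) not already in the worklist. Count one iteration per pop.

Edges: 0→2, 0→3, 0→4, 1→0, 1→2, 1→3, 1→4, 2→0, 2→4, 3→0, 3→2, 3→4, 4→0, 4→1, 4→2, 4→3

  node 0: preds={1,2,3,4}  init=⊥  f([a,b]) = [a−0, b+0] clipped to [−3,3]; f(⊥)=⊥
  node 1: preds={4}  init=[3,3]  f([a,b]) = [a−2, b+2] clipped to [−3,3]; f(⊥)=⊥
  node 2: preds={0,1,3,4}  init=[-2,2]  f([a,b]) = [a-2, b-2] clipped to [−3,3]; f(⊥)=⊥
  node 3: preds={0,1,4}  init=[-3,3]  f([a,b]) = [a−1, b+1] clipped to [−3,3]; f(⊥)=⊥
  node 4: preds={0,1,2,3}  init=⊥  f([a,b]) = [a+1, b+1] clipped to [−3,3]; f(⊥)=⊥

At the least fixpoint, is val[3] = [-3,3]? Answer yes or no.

Trace (11 dequeues):
  [1] u=0 | in [-3,3] | out [-3,3] | prev ⊥ | push {}
  [2] u=1 | in ⊥ | out [3,3] | ==
  [3] u=2 | in [-3,3] | out [-3,2] | prev [-2,2] | push {0}
  [4] u=3 | in [-3,3] | out [-3,3] | ==
  [5] u=4 | in [-3,3] | out [-2,3] | prev ⊥ | push {1,2,3}
  [6] u=0 | in [-3,3] | out [-3,3] | ==
  [7] u=1 | in [-2,3] | out [-3,3] | prev [3,3] | push {0,4}
  [8] u=2 | in [-3,3] | out [-3,2] | ==
  [9] u=3 | in [-3,3] | out [-3,3] | ==
  [10] u=0 | in [-3,3] | out [-3,3] | ==
  [11] u=4 | in [-3,3] | out [-2,3] | ==

Converged values:
  [0] [-3,3]
  [1] [-3,3]
  [2] [-3,2]
  [3] [-3,3]
  [4] [-2,3]

yes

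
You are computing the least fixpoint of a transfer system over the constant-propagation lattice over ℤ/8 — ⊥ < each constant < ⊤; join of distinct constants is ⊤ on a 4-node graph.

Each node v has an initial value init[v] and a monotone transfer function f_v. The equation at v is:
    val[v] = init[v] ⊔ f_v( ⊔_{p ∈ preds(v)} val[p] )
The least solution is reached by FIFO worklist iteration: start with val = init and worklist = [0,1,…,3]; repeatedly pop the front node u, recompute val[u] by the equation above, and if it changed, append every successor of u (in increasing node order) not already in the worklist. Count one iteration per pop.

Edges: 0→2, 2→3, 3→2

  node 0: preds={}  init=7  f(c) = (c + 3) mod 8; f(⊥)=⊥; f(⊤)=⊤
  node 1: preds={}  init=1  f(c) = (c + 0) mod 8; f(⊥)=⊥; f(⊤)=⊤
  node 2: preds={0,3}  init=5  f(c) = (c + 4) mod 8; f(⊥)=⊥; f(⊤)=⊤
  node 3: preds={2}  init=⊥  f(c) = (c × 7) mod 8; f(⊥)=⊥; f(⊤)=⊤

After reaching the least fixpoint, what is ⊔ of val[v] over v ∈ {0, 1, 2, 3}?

Trace (5 dequeues):
  [1] u=0 | in ⊥ | out 7 | ==
  [2] u=1 | in ⊥ | out 1 | ==
  [3] u=2 | in 7 | out ⊤ | prev 5 | push {}
  [4] u=3 | in ⊤ | out ⊤ | prev ⊥ | push {2}
  [5] u=2 | in ⊤ | out ⊤ | ==

Converged values:
  [0] 7
  [1] 1
  [2] ⊤
  [3] ⊤

⊤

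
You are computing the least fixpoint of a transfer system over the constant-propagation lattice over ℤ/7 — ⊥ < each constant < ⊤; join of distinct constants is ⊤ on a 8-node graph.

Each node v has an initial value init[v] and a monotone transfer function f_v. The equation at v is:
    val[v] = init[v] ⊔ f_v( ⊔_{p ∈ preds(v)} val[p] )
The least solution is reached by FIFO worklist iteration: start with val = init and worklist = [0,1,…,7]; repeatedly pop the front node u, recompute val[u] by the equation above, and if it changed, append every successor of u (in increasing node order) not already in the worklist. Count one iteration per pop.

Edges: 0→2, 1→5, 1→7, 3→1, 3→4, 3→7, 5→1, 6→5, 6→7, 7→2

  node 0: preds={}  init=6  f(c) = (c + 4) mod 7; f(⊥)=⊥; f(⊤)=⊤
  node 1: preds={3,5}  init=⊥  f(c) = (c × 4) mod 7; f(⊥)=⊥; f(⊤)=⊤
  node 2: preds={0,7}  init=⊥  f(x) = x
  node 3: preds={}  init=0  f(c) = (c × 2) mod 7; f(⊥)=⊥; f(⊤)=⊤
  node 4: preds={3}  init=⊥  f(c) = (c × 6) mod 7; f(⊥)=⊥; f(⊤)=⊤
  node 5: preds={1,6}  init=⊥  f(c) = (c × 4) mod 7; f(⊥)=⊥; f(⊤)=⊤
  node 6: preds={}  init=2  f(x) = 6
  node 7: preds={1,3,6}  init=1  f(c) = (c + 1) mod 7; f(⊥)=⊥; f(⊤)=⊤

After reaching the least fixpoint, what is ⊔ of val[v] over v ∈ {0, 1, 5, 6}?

⊤

Worklist (12 pops):
  #1 pop 0: in=⊥ → 6 (no change)
  #2 pop 1: in=0 → 0 (was ⊥); enqueue []
  #3 pop 2: in=⊤ → ⊤ (was ⊥); enqueue []
  #4 pop 3: in=⊥ → 0 (no change)
  #5 pop 4: in=0 → 0 (was ⊥); enqueue []
  #6 pop 5: in=⊤ → ⊤ (was ⊥); enqueue [1]
  #7 pop 6: in=⊥ → ⊤ (was 2); enqueue [5]
  #8 pop 7: in=⊤ → ⊤ (was 1); enqueue [2]
  #9 pop 1: in=⊤ → ⊤ (was 0); enqueue [7]
  #10 pop 5: in=⊤ → ⊤ (no change)
  #11 pop 2: in=⊤ → ⊤ (no change)
  #12 pop 7: in=⊤ → ⊤ (no change)

Fixpoint:
  val[0] = 6
  val[1] = ⊤
  val[2] = ⊤
  val[3] = 0
  val[4] = 0
  val[5] = ⊤
  val[6] = ⊤
  val[7] = ⊤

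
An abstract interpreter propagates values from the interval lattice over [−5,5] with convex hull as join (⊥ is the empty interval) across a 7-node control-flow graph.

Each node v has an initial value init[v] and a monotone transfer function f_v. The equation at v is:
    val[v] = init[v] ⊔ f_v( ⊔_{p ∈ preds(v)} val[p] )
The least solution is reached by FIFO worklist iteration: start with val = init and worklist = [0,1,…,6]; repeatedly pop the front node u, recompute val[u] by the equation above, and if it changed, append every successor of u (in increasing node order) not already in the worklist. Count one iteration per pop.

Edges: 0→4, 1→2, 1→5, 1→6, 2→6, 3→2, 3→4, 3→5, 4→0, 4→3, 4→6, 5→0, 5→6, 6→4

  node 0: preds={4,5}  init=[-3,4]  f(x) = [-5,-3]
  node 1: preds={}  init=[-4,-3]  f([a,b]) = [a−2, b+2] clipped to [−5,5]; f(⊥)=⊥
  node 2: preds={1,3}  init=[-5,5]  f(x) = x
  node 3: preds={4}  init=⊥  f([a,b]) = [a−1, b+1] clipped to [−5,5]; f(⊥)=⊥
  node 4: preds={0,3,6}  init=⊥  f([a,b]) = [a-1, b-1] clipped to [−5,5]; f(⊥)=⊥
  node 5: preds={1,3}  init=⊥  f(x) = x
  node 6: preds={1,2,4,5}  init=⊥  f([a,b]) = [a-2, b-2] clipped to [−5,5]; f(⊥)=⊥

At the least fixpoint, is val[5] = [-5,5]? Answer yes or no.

Iteration log — 14 steps:
  step 1. node 0  ⊔preds=⊥  new=[-5,4]  old=[-3,4]  +wl: 
  step 2. node 1  ⊔preds=⊥  new=[-4,-3]  stable
  step 3. node 2  ⊔preds=[-4,-3]  new=[-5,5]  stable
  step 4. node 3  ⊔preds=⊥  new=⊥  stable
  step 5. node 4  ⊔preds=[-5,4]  new=[-5,3]  old=⊥  +wl: 0,3
  step 6. node 5  ⊔preds=[-4,-3]  new=[-4,-3]  old=⊥  +wl: 
  step 7. node 6  ⊔preds=[-5,5]  new=[-5,3]  old=⊥  +wl: 4
  step 8. node 0  ⊔preds=[-5,3]  new=[-5,4]  stable
  step 9. node 3  ⊔preds=[-5,3]  new=[-5,4]  old=⊥  +wl: 2,5
  step 10. node 4  ⊔preds=[-5,4]  new=[-5,3]  stable
  step 11. node 2  ⊔preds=[-5,4]  new=[-5,5]  stable
  step 12. node 5  ⊔preds=[-5,4]  new=[-5,4]  old=[-4,-3]  +wl: 0,6
  step 13. node 0  ⊔preds=[-5,4]  new=[-5,4]  stable
  step 14. node 6  ⊔preds=[-5,5]  new=[-5,3]  stable

Least fixpoint reached:
  node 0: [-5,4]
  node 1: [-4,-3]
  node 2: [-5,5]
  node 3: [-5,4]
  node 4: [-5,3]
  node 5: [-5,4]
  node 6: [-5,3]

no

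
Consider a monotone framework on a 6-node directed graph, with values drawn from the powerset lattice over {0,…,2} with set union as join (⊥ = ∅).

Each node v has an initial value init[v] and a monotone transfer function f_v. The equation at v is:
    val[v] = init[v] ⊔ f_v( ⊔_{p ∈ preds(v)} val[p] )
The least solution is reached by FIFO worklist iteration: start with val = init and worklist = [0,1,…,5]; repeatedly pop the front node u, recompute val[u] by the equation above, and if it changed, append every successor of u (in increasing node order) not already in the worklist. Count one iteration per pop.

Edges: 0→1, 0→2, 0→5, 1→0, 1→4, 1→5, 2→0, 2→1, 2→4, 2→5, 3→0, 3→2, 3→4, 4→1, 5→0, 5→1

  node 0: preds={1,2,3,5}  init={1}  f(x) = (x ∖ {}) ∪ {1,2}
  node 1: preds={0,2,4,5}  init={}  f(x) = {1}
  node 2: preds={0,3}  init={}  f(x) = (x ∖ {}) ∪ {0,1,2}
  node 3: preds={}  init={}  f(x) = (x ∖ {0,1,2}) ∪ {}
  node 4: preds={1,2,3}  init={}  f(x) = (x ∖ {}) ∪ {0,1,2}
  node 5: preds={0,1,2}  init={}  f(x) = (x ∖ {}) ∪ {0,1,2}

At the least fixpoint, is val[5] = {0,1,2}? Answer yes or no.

Trace (10 dequeues):
  [1] u=0 | in {} | out {1,2} | prev {1} | push {}
  [2] u=1 | in {1,2} | out {1} | prev {} | push {0}
  [3] u=2 | in {1,2} | out {0,1,2} | prev {} | push {1}
  [4] u=3 | in {} | out {} | ==
  [5] u=4 | in {0,1,2} | out {0,1,2} | prev {} | push {}
  [6] u=5 | in {0,1,2} | out {0,1,2} | prev {} | push {}
  [7] u=0 | in {0,1,2} | out {0,1,2} | prev {1,2} | push {2,5}
  [8] u=1 | in {0,1,2} | out {1} | ==
  [9] u=2 | in {0,1,2} | out {0,1,2} | ==
  [10] u=5 | in {0,1,2} | out {0,1,2} | ==

Converged values:
  [0] {0,1,2}
  [1] {1}
  [2] {0,1,2}
  [3] {}
  [4] {0,1,2}
  [5] {0,1,2}

yes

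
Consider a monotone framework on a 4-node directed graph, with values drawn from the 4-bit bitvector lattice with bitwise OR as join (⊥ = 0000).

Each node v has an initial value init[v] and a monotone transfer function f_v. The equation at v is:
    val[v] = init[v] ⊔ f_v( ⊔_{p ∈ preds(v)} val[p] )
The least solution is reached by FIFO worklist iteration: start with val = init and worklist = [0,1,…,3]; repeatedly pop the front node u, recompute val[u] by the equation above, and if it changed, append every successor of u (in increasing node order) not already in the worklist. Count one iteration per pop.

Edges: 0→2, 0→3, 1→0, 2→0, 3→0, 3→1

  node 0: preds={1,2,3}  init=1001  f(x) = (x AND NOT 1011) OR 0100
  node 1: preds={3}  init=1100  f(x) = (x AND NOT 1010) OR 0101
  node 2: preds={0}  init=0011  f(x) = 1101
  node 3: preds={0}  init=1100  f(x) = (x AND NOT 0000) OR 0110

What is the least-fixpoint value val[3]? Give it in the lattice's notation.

1111

Iteration log — 6 steps:
  step 1. node 0  ⊔preds=1111  new=1101  old=1001  +wl: 
  step 2. node 1  ⊔preds=1100  new=1101  old=1100  +wl: 0
  step 3. node 2  ⊔preds=1101  new=1111  old=0011  +wl: 
  step 4. node 3  ⊔preds=1101  new=1111  old=1100  +wl: 1
  step 5. node 0  ⊔preds=1111  new=1101  stable
  step 6. node 1  ⊔preds=1111  new=1101  stable

Least fixpoint reached:
  node 0: 1101
  node 1: 1101
  node 2: 1111
  node 3: 1111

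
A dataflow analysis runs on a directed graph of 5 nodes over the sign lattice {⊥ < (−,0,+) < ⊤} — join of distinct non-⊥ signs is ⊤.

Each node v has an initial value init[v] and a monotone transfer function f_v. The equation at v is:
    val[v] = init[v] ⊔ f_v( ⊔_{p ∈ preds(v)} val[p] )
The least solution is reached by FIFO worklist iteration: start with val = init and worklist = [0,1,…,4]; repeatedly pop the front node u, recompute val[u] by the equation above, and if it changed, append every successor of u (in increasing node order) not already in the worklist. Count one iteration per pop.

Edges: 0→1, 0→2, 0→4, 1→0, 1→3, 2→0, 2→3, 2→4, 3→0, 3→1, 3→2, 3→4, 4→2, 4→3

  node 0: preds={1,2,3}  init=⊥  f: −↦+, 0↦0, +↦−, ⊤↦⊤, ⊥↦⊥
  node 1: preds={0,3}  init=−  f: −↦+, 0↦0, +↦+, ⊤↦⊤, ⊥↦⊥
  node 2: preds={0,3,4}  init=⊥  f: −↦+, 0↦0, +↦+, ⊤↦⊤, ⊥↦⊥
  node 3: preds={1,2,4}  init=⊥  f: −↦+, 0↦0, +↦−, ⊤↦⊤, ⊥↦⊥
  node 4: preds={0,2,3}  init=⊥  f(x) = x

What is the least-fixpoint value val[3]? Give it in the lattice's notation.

⊤

Worklist (11 pops):
  #1 pop 0: in=− → + (was ⊥); enqueue []
  #2 pop 1: in=+ → ⊤ (was −); enqueue [0]
  #3 pop 2: in=+ → + (was ⊥); enqueue []
  #4 pop 3: in=⊤ → ⊤ (was ⊥); enqueue [1,2]
  #5 pop 4: in=⊤ → ⊤ (was ⊥); enqueue [3]
  #6 pop 0: in=⊤ → ⊤ (was +); enqueue [4]
  #7 pop 1: in=⊤ → ⊤ (no change)
  #8 pop 2: in=⊤ → ⊤ (was +); enqueue [0]
  #9 pop 3: in=⊤ → ⊤ (no change)
  #10 pop 4: in=⊤ → ⊤ (no change)
  #11 pop 0: in=⊤ → ⊤ (no change)

Fixpoint:
  val[0] = ⊤
  val[1] = ⊤
  val[2] = ⊤
  val[3] = ⊤
  val[4] = ⊤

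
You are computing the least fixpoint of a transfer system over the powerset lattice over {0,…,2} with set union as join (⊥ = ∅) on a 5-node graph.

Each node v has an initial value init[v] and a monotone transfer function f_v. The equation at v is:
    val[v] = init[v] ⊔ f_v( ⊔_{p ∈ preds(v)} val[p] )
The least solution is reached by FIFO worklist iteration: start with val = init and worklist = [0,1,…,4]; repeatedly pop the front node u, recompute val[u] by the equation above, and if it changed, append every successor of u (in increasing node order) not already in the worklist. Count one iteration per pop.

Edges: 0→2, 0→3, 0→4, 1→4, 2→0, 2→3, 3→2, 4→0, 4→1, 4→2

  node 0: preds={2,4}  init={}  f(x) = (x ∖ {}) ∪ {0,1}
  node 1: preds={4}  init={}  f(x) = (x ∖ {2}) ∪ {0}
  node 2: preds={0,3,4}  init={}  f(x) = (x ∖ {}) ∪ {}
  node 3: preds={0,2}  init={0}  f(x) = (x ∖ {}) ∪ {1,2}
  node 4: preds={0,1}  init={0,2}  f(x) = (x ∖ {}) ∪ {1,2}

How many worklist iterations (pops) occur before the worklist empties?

Iteration log — 9 steps:
  step 1. node 0  ⊔preds={0,2}  new={0,1,2}  old={}  +wl: 
  step 2. node 1  ⊔preds={0,2}  new={0}  old={}  +wl: 
  step 3. node 2  ⊔preds={0,1,2}  new={0,1,2}  old={}  +wl: 0
  step 4. node 3  ⊔preds={0,1,2}  new={0,1,2}  old={0}  +wl: 2
  step 5. node 4  ⊔preds={0,1,2}  new={0,1,2}  old={0,2}  +wl: 1
  step 6. node 0  ⊔preds={0,1,2}  new={0,1,2}  stable
  step 7. node 2  ⊔preds={0,1,2}  new={0,1,2}  stable
  step 8. node 1  ⊔preds={0,1,2}  new={0,1}  old={0}  +wl: 4
  step 9. node 4  ⊔preds={0,1,2}  new={0,1,2}  stable

Least fixpoint reached:
  node 0: {0,1,2}
  node 1: {0,1}
  node 2: {0,1,2}
  node 3: {0,1,2}
  node 4: {0,1,2}

9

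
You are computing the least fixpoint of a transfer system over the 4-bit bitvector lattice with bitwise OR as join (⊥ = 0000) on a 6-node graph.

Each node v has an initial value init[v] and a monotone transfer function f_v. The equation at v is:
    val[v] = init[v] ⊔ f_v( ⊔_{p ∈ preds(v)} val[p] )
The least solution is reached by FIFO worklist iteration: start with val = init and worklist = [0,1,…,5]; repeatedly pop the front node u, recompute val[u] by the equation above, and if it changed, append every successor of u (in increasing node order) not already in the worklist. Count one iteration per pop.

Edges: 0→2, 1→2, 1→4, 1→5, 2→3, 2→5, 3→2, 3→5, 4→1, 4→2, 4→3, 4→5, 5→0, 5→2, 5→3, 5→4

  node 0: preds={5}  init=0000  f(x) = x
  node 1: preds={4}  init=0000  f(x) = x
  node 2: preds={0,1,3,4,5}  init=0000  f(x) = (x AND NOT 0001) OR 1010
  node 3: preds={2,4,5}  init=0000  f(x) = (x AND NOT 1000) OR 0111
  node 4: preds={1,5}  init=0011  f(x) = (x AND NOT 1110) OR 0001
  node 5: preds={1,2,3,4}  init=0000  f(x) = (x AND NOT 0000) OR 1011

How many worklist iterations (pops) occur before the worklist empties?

12

Trace (12 dequeues):
  [1] u=0 | in 0000 | out 0000 | ==
  [2] u=1 | in 0011 | out 0011 | prev 0000 | push {}
  [3] u=2 | in 0011 | out 1010 | prev 0000 | push {}
  [4] u=3 | in 1011 | out 0111 | prev 0000 | push {2}
  [5] u=4 | in 0011 | out 0011 | ==
  [6] u=5 | in 1111 | out 1111 | prev 0000 | push {0,3,4}
  [7] u=2 | in 1111 | out 1110 | prev 1010 | push {5}
  [8] u=0 | in 1111 | out 1111 | prev 0000 | push {2}
  [9] u=3 | in 1111 | out 0111 | ==
  [10] u=4 | in 1111 | out 0011 | ==
  [11] u=5 | in 1111 | out 1111 | ==
  [12] u=2 | in 1111 | out 1110 | ==

Converged values:
  [0] 1111
  [1] 0011
  [2] 1110
  [3] 0111
  [4] 0011
  [5] 1111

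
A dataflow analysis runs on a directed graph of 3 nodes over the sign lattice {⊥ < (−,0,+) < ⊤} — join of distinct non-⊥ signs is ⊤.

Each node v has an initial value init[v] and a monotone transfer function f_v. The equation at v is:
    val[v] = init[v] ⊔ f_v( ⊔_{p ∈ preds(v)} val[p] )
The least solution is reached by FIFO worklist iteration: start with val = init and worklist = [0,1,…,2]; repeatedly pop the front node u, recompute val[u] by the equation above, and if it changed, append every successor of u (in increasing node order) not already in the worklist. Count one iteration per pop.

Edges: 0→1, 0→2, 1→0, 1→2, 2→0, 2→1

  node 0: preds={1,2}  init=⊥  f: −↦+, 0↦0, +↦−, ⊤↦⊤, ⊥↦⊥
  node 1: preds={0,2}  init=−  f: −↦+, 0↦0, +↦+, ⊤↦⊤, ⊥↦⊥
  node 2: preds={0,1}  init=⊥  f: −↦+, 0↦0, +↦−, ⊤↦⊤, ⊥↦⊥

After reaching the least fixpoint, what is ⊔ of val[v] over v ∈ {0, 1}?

⊤

Iteration log — 6 steps:
  step 1. node 0  ⊔preds=−  new=+  old=⊥  +wl: 
  step 2. node 1  ⊔preds=+  new=⊤  old=−  +wl: 0
  step 3. node 2  ⊔preds=⊤  new=⊤  old=⊥  +wl: 1
  step 4. node 0  ⊔preds=⊤  new=⊤  old=+  +wl: 2
  step 5. node 1  ⊔preds=⊤  new=⊤  stable
  step 6. node 2  ⊔preds=⊤  new=⊤  stable

Least fixpoint reached:
  node 0: ⊤
  node 1: ⊤
  node 2: ⊤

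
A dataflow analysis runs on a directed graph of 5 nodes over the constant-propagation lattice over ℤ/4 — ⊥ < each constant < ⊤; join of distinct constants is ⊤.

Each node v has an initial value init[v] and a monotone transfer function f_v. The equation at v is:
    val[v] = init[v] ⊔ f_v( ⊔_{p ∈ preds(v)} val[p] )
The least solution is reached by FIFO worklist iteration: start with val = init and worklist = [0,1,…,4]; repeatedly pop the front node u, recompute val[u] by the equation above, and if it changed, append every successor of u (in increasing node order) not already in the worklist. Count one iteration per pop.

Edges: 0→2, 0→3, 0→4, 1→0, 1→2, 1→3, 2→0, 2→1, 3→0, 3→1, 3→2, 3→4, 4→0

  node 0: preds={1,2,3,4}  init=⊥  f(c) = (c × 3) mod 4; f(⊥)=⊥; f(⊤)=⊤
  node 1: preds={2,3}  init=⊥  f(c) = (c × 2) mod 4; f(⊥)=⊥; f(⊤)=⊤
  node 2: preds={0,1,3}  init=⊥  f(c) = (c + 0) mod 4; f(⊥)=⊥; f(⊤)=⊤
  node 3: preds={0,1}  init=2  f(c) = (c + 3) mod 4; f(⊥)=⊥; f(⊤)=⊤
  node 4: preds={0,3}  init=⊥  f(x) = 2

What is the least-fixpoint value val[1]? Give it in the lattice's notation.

⊤

Trace (11 dequeues):
  [1] u=0 | in 2 | out 2 | prev ⊥ | push {}
  [2] u=1 | in 2 | out 0 | prev ⊥ | push {0}
  [3] u=2 | in ⊤ | out ⊤ | prev ⊥ | push {1}
  [4] u=3 | in ⊤ | out ⊤ | prev 2 | push {2}
  [5] u=4 | in ⊤ | out 2 | prev ⊥ | push {}
  [6] u=0 | in ⊤ | out ⊤ | prev 2 | push {3,4}
  [7] u=1 | in ⊤ | out ⊤ | prev 0 | push {0}
  [8] u=2 | in ⊤ | out ⊤ | ==
  [9] u=3 | in ⊤ | out ⊤ | ==
  [10] u=4 | in ⊤ | out 2 | ==
  [11] u=0 | in ⊤ | out ⊤ | ==

Converged values:
  [0] ⊤
  [1] ⊤
  [2] ⊤
  [3] ⊤
  [4] 2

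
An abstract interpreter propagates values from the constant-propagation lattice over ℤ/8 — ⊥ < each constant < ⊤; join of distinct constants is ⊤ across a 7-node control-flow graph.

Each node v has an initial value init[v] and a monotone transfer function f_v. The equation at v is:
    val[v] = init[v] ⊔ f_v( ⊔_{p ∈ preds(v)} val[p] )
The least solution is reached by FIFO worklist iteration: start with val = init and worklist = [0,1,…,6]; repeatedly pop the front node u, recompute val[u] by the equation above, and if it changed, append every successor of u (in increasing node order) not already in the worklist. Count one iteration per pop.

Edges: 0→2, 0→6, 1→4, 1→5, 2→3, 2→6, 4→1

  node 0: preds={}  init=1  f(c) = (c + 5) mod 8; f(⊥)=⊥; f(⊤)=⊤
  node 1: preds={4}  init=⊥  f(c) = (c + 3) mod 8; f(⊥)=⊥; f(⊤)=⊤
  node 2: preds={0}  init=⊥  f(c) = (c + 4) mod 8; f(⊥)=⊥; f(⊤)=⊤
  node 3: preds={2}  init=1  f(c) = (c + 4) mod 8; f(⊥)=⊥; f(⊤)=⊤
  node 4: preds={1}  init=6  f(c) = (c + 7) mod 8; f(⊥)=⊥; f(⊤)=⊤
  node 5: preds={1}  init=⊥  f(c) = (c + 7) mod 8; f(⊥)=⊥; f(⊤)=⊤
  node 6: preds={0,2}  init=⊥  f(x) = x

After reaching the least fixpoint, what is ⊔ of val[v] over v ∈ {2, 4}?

Iteration log — 10 steps:
  step 1. node 0  ⊔preds=⊥  new=1  stable
  step 2. node 1  ⊔preds=6  new=1  old=⊥  +wl: 
  step 3. node 2  ⊔preds=1  new=5  old=⊥  +wl: 
  step 4. node 3  ⊔preds=5  new=1  stable
  step 5. node 4  ⊔preds=1  new=⊤  old=6  +wl: 1
  step 6. node 5  ⊔preds=1  new=0  old=⊥  +wl: 
  step 7. node 6  ⊔preds=⊤  new=⊤  old=⊥  +wl: 
  step 8. node 1  ⊔preds=⊤  new=⊤  old=1  +wl: 4,5
  step 9. node 4  ⊔preds=⊤  new=⊤  stable
  step 10. node 5  ⊔preds=⊤  new=⊤  old=0  +wl: 

Least fixpoint reached:
  node 0: 1
  node 1: ⊤
  node 2: 5
  node 3: 1
  node 4: ⊤
  node 5: ⊤
  node 6: ⊤

⊤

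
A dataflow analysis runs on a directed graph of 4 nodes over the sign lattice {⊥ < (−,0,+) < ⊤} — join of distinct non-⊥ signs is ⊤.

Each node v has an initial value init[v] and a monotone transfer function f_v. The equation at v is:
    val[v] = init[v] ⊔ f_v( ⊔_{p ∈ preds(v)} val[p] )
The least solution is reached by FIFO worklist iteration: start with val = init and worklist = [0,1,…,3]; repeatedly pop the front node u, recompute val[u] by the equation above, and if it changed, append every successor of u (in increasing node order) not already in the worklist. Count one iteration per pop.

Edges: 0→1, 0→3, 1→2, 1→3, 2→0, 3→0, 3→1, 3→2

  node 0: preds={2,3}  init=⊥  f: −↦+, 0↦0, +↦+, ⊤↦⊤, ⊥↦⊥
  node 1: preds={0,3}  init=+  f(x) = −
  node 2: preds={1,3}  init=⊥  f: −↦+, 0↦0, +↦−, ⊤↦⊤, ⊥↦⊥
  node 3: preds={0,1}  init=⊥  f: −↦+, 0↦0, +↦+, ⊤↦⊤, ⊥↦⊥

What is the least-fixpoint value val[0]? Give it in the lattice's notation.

⊤

Iteration log — 8 steps:
  step 1. node 0  ⊔preds=⊥  new=⊥  stable
  step 2. node 1  ⊔preds=⊥  new=⊤  old=+  +wl: 
  step 3. node 2  ⊔preds=⊤  new=⊤  old=⊥  +wl: 0
  step 4. node 3  ⊔preds=⊤  new=⊤  old=⊥  +wl: 1,2
  step 5. node 0  ⊔preds=⊤  new=⊤  old=⊥  +wl: 3
  step 6. node 1  ⊔preds=⊤  new=⊤  stable
  step 7. node 2  ⊔preds=⊤  new=⊤  stable
  step 8. node 3  ⊔preds=⊤  new=⊤  stable

Least fixpoint reached:
  node 0: ⊤
  node 1: ⊤
  node 2: ⊤
  node 3: ⊤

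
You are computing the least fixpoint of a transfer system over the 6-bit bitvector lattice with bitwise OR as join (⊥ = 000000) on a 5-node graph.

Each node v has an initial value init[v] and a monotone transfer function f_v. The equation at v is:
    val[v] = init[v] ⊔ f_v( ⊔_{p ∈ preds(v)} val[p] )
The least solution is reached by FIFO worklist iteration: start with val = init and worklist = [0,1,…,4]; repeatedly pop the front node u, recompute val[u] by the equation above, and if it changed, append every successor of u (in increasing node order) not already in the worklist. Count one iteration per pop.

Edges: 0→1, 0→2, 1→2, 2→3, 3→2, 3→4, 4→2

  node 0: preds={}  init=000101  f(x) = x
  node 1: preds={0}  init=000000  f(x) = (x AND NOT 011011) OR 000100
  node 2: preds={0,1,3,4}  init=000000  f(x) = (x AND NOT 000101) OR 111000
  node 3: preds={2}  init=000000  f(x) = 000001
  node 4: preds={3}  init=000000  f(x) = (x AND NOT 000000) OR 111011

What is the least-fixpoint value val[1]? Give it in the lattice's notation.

000100

Iteration log — 7 steps:
  step 1. node 0  ⊔preds=000000  new=000101  stable
  step 2. node 1  ⊔preds=000101  new=000100  old=000000  +wl: 
  step 3. node 2  ⊔preds=000101  new=111000  old=000000  +wl: 
  step 4. node 3  ⊔preds=111000  new=000001  old=000000  +wl: 2
  step 5. node 4  ⊔preds=000001  new=111011  old=000000  +wl: 
  step 6. node 2  ⊔preds=111111  new=111010  old=111000  +wl: 3
  step 7. node 3  ⊔preds=111010  new=000001  stable

Least fixpoint reached:
  node 0: 000101
  node 1: 000100
  node 2: 111010
  node 3: 000001
  node 4: 111011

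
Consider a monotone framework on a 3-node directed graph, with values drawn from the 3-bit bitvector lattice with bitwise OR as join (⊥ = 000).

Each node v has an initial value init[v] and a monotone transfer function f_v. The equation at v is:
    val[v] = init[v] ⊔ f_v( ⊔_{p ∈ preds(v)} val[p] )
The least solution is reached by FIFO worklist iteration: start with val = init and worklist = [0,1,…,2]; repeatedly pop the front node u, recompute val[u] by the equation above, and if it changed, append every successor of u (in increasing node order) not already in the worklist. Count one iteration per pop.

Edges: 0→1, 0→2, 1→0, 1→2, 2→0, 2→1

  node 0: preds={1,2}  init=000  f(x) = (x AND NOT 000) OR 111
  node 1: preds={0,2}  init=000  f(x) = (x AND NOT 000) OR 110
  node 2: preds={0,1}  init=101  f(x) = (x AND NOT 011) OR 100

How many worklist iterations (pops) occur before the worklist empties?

4

Trace (4 dequeues):
  [1] u=0 | in 101 | out 111 | prev 000 | push {}
  [2] u=1 | in 111 | out 111 | prev 000 | push {0}
  [3] u=2 | in 111 | out 101 | ==
  [4] u=0 | in 111 | out 111 | ==

Converged values:
  [0] 111
  [1] 111
  [2] 101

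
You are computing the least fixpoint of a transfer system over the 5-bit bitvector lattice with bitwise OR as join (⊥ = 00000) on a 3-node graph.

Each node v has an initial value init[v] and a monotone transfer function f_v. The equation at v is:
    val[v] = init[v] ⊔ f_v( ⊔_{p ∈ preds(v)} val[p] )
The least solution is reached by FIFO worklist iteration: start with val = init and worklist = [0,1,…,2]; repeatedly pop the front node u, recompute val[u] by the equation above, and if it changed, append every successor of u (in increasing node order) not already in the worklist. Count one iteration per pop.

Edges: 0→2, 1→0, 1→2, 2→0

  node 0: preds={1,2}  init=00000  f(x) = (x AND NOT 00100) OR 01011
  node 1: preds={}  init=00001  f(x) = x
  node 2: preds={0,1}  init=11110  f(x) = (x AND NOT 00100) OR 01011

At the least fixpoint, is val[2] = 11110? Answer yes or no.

Trace (4 dequeues):
  [1] u=0 | in 11111 | out 11011 | prev 00000 | push {}
  [2] u=1 | in 00000 | out 00001 | ==
  [3] u=2 | in 11011 | out 11111 | prev 11110 | push {0}
  [4] u=0 | in 11111 | out 11011 | ==

Converged values:
  [0] 11011
  [1] 00001
  [2] 11111

no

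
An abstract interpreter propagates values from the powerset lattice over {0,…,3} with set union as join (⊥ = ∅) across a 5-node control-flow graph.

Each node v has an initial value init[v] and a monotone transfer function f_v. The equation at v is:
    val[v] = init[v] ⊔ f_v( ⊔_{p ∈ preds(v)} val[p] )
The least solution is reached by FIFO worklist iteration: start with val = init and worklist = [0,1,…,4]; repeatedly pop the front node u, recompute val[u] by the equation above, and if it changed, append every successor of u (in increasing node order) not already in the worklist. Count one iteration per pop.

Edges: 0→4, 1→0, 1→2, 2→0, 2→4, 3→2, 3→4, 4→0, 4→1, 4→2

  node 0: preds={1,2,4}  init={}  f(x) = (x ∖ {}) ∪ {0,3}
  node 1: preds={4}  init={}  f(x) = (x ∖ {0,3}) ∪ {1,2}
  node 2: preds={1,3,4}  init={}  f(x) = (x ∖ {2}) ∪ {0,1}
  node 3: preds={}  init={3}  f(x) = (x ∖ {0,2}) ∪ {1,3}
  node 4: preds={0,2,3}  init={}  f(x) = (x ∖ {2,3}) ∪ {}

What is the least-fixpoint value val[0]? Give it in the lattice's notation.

Worklist (9 pops):
  #1 pop 0: in={} → {0,3} (was {}); enqueue []
  #2 pop 1: in={} → {1,2} (was {}); enqueue [0]
  #3 pop 2: in={1,2,3} → {0,1,3} (was {}); enqueue []
  #4 pop 3: in={} → {1,3} (was {3}); enqueue [2]
  #5 pop 4: in={0,1,3} → {0,1} (was {}); enqueue [1]
  #6 pop 0: in={0,1,2,3} → {0,1,2,3} (was {0,3}); enqueue [4]
  #7 pop 2: in={0,1,2,3} → {0,1,3} (no change)
  #8 pop 1: in={0,1} → {1,2} (no change)
  #9 pop 4: in={0,1,2,3} → {0,1} (no change)

Fixpoint:
  val[0] = {0,1,2,3}
  val[1] = {1,2}
  val[2] = {0,1,3}
  val[3] = {1,3}
  val[4] = {0,1}

{0,1,2,3}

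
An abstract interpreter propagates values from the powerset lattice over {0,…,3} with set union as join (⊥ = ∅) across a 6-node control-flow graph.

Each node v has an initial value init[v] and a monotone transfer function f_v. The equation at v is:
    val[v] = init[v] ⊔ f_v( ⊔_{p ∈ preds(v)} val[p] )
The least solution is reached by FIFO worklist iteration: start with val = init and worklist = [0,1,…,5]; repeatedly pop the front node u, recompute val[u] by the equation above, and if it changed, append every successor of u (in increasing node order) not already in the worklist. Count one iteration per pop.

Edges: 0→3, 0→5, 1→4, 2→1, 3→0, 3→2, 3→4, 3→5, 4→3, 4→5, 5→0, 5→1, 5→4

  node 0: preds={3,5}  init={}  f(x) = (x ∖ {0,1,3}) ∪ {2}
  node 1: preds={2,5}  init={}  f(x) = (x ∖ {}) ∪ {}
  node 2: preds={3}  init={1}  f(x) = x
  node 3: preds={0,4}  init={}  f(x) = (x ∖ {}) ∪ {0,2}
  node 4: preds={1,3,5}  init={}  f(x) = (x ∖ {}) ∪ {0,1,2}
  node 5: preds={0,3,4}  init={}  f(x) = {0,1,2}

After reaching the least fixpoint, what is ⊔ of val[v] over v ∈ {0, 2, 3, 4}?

Worklist (14 pops):
  #1 pop 0: in={} → {2} (was {}); enqueue []
  #2 pop 1: in={1} → {1} (was {}); enqueue []
  #3 pop 2: in={} → {1} (no change)
  #4 pop 3: in={2} → {0,2} (was {}); enqueue [0,2]
  #5 pop 4: in={0,1,2} → {0,1,2} (was {}); enqueue [3]
  #6 pop 5: in={0,1,2} → {0,1,2} (was {}); enqueue [1,4]
  #7 pop 0: in={0,1,2} → {2} (no change)
  #8 pop 2: in={0,2} → {0,1,2} (was {1}); enqueue []
  #9 pop 3: in={0,1,2} → {0,1,2} (was {0,2}); enqueue [0,2,5]
  #10 pop 1: in={0,1,2} → {0,1,2} (was {1}); enqueue []
  #11 pop 4: in={0,1,2} → {0,1,2} (no change)
  #12 pop 0: in={0,1,2} → {2} (no change)
  #13 pop 2: in={0,1,2} → {0,1,2} (no change)
  #14 pop 5: in={0,1,2} → {0,1,2} (no change)

Fixpoint:
  val[0] = {2}
  val[1] = {0,1,2}
  val[2] = {0,1,2}
  val[3] = {0,1,2}
  val[4] = {0,1,2}
  val[5] = {0,1,2}

{0,1,2}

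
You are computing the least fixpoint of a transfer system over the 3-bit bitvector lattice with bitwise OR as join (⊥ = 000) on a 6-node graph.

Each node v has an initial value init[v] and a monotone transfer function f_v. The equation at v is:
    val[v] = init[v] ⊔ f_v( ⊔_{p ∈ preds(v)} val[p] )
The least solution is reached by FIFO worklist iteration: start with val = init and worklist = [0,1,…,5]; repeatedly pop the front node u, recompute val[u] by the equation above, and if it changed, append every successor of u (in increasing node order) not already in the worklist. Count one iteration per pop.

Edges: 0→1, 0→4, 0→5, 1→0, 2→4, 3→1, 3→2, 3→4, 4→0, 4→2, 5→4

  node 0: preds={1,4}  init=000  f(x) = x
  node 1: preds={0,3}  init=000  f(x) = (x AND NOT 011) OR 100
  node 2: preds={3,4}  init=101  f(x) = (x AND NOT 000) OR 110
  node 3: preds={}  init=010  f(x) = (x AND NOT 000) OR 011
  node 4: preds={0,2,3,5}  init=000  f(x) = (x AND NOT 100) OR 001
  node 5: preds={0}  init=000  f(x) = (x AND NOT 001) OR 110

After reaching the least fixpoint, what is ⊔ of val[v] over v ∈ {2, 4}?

Iteration log — 11 steps:
  step 1. node 0  ⊔preds=000  new=000  stable
  step 2. node 1  ⊔preds=010  new=100  old=000  +wl: 0
  step 3. node 2  ⊔preds=010  new=111  old=101  +wl: 
  step 4. node 3  ⊔preds=000  new=011  old=010  +wl: 1,2
  step 5. node 4  ⊔preds=111  new=011  old=000  +wl: 
  step 6. node 5  ⊔preds=000  new=110  old=000  +wl: 4
  step 7. node 0  ⊔preds=111  new=111  old=000  +wl: 5
  step 8. node 1  ⊔preds=111  new=100  stable
  step 9. node 2  ⊔preds=011  new=111  stable
  step 10. node 4  ⊔preds=111  new=011  stable
  step 11. node 5  ⊔preds=111  new=110  stable

Least fixpoint reached:
  node 0: 111
  node 1: 100
  node 2: 111
  node 3: 011
  node 4: 011
  node 5: 110

111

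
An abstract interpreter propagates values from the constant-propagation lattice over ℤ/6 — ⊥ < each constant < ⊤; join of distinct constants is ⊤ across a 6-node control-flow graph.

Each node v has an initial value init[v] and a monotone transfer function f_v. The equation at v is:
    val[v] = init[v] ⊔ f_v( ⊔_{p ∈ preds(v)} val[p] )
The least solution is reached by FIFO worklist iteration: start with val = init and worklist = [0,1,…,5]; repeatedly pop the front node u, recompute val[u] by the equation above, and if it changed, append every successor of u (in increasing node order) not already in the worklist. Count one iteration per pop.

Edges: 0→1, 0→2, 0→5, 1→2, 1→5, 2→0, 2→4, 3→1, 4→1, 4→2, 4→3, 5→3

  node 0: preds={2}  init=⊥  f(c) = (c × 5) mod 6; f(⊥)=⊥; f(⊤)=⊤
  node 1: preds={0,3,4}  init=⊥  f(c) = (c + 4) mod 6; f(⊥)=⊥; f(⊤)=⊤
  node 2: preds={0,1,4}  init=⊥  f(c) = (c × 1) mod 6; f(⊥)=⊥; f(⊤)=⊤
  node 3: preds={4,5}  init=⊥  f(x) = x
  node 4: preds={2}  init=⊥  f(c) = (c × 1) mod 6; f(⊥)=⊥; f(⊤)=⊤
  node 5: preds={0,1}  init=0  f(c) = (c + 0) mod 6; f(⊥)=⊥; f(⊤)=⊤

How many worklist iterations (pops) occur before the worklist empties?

Worklist (21 pops):
  #1 pop 0: in=⊥ → ⊥ (no change)
  #2 pop 1: in=⊥ → ⊥ (no change)
  #3 pop 2: in=⊥ → ⊥ (no change)
  #4 pop 3: in=0 → 0 (was ⊥); enqueue [1]
  #5 pop 4: in=⊥ → ⊥ (no change)
  #6 pop 5: in=⊥ → 0 (no change)
  #7 pop 1: in=0 → 4 (was ⊥); enqueue [2,5]
  #8 pop 2: in=4 → 4 (was ⊥); enqueue [0,4]
  #9 pop 5: in=4 → ⊤ (was 0); enqueue [3]
  #10 pop 0: in=4 → 2 (was ⊥); enqueue [1,2,5]
  #11 pop 4: in=4 → 4 (was ⊥); enqueue []
  #12 pop 3: in=⊤ → ⊤ (was 0); enqueue []
  #13 pop 1: in=⊤ → ⊤ (was 4); enqueue []
  #14 pop 2: in=⊤ → ⊤ (was 4); enqueue [0,4]
  #15 pop 5: in=⊤ → ⊤ (no change)
  #16 pop 0: in=⊤ → ⊤ (was 2); enqueue [1,2,5]
  #17 pop 4: in=⊤ → ⊤ (was 4); enqueue [3]
  #18 pop 1: in=⊤ → ⊤ (no change)
  #19 pop 2: in=⊤ → ⊤ (no change)
  #20 pop 5: in=⊤ → ⊤ (no change)
  #21 pop 3: in=⊤ → ⊤ (no change)

Fixpoint:
  val[0] = ⊤
  val[1] = ⊤
  val[2] = ⊤
  val[3] = ⊤
  val[4] = ⊤
  val[5] = ⊤

21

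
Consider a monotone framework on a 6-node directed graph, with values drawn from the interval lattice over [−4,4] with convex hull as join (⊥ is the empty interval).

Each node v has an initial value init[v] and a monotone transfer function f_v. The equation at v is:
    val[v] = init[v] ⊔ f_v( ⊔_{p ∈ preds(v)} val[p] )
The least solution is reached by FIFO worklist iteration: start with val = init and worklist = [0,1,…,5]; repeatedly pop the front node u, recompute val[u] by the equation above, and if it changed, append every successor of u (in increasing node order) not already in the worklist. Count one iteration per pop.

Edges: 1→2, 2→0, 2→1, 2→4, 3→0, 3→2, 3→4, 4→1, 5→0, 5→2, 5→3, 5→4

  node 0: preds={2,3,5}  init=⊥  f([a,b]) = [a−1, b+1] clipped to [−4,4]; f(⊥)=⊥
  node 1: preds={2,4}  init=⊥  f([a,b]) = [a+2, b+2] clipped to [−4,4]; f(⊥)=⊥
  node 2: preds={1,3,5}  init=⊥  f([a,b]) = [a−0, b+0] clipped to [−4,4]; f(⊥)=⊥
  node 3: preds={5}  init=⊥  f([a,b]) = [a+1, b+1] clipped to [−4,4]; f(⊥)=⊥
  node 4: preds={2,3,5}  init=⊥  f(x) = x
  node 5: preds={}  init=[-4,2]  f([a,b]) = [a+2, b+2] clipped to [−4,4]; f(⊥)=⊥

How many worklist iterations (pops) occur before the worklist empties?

Worklist (13 pops):
  #1 pop 0: in=[-4,2] → [-4,3] (was ⊥); enqueue []
  #2 pop 1: in=⊥ → ⊥ (no change)
  #3 pop 2: in=[-4,2] → [-4,2] (was ⊥); enqueue [0,1]
  #4 pop 3: in=[-4,2] → [-3,3] (was ⊥); enqueue [2]
  #5 pop 4: in=[-4,3] → [-4,3] (was ⊥); enqueue []
  #6 pop 5: in=⊥ → [-4,2] (no change)
  #7 pop 0: in=[-4,3] → [-4,4] (was [-4,3]); enqueue []
  #8 pop 1: in=[-4,3] → [-2,4] (was ⊥); enqueue []
  #9 pop 2: in=[-4,4] → [-4,4] (was [-4,2]); enqueue [0,1,4]
  #10 pop 0: in=[-4,4] → [-4,4] (no change)
  #11 pop 1: in=[-4,4] → [-2,4] (no change)
  #12 pop 4: in=[-4,4] → [-4,4] (was [-4,3]); enqueue [1]
  #13 pop 1: in=[-4,4] → [-2,4] (no change)

Fixpoint:
  val[0] = [-4,4]
  val[1] = [-2,4]
  val[2] = [-4,4]
  val[3] = [-3,3]
  val[4] = [-4,4]
  val[5] = [-4,2]

13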